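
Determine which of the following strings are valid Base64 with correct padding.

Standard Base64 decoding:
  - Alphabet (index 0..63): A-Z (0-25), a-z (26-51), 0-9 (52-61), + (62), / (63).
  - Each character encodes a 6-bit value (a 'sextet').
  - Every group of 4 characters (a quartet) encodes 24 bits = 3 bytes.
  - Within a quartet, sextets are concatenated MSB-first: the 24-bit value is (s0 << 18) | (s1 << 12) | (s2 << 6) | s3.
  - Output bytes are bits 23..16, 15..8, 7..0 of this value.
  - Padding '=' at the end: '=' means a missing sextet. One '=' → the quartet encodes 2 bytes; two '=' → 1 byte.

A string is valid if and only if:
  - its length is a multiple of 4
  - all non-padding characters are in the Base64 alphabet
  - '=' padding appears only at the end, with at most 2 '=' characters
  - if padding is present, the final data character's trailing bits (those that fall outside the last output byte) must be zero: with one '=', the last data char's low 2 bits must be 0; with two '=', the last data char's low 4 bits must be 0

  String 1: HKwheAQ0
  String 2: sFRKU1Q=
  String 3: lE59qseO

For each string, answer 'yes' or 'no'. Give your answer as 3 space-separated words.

String 1: 'HKwheAQ0' → valid
String 2: 'sFRKU1Q=' → valid
String 3: 'lE59qseO' → valid

Answer: yes yes yes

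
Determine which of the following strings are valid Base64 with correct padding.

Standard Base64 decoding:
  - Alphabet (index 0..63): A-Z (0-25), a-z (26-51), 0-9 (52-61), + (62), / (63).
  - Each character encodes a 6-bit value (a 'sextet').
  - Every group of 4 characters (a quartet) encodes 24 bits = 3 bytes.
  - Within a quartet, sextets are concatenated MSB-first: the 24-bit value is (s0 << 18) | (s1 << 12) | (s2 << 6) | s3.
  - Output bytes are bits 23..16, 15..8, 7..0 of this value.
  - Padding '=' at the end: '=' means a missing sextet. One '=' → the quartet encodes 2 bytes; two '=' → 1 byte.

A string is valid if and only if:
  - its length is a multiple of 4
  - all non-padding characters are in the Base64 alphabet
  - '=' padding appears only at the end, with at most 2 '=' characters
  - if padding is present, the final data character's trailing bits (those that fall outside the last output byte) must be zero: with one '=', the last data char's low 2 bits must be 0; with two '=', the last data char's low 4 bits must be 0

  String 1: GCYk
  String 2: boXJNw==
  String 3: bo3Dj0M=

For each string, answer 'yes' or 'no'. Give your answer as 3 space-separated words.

Answer: yes yes yes

Derivation:
String 1: 'GCYk' → valid
String 2: 'boXJNw==' → valid
String 3: 'bo3Dj0M=' → valid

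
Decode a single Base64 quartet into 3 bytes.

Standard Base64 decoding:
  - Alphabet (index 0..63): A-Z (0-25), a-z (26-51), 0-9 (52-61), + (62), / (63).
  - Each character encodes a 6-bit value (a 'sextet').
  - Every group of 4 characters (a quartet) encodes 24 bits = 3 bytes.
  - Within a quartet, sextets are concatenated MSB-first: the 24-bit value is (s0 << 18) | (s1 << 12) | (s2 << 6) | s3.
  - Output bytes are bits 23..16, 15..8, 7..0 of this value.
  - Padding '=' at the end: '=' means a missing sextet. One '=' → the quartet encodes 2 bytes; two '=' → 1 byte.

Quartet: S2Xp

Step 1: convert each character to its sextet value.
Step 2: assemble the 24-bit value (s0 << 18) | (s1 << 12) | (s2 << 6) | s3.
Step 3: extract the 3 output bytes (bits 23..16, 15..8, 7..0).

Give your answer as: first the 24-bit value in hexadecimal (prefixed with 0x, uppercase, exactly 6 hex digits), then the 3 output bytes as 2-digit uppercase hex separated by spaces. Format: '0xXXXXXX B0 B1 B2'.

Answer: 0x4B65E9 4B 65 E9

Derivation:
Sextets: S=18, 2=54, X=23, p=41
24-bit: (18<<18) | (54<<12) | (23<<6) | 41
      = 0x480000 | 0x036000 | 0x0005C0 | 0x000029
      = 0x4B65E9
Bytes: (v>>16)&0xFF=4B, (v>>8)&0xFF=65, v&0xFF=E9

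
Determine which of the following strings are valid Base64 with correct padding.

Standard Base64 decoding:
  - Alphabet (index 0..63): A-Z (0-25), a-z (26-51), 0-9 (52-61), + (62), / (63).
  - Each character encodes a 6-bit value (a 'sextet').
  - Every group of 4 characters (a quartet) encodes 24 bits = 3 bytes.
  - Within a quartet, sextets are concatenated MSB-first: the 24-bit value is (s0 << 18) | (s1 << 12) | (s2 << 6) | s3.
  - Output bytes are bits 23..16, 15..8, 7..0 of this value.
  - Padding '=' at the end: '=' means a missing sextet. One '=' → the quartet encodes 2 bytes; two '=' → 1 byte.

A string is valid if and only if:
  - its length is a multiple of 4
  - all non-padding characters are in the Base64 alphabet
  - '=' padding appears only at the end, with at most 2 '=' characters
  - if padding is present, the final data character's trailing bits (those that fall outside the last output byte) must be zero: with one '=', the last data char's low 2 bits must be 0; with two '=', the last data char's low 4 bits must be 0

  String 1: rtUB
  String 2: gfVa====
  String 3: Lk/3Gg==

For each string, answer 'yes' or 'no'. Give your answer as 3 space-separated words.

String 1: 'rtUB' → valid
String 2: 'gfVa====' → invalid (4 pad chars (max 2))
String 3: 'Lk/3Gg==' → valid

Answer: yes no yes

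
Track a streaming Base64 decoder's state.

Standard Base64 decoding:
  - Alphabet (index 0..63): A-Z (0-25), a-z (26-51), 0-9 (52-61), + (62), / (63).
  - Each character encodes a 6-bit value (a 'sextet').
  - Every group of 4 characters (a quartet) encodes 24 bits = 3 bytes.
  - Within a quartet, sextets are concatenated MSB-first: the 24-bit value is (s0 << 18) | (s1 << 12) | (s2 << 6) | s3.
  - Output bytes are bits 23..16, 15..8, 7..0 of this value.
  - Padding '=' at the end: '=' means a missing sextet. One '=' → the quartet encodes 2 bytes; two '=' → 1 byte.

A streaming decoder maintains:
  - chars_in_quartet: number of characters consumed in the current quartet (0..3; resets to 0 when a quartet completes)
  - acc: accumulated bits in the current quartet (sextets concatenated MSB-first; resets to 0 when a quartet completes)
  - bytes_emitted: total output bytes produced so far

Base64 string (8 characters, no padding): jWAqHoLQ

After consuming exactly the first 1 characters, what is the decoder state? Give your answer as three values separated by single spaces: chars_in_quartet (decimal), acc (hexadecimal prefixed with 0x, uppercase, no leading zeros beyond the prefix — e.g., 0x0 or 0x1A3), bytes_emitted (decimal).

Answer: 1 0x23 0

Derivation:
After char 0 ('j'=35): chars_in_quartet=1 acc=0x23 bytes_emitted=0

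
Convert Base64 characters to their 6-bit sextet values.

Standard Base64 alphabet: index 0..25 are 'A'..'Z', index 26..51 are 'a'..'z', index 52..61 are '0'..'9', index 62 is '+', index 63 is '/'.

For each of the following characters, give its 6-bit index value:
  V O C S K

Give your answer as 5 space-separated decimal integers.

'V': A..Z range, ord('V') − ord('A') = 21
'O': A..Z range, ord('O') − ord('A') = 14
'C': A..Z range, ord('C') − ord('A') = 2
'S': A..Z range, ord('S') − ord('A') = 18
'K': A..Z range, ord('K') − ord('A') = 10

Answer: 21 14 2 18 10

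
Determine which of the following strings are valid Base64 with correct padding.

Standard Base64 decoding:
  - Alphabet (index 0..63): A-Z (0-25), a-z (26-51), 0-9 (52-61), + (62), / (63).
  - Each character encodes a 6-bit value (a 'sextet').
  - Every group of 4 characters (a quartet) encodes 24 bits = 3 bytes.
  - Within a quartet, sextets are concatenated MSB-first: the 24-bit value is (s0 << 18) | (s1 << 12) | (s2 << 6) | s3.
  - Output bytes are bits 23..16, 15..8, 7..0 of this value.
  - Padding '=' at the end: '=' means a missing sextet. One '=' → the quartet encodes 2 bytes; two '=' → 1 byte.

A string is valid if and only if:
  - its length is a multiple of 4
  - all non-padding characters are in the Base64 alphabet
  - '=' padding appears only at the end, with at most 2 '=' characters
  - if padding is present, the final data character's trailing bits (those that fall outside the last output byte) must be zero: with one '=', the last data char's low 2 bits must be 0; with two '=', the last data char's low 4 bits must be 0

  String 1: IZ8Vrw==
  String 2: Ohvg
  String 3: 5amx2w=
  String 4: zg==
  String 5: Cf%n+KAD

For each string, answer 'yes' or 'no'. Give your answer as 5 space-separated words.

Answer: yes yes no yes no

Derivation:
String 1: 'IZ8Vrw==' → valid
String 2: 'Ohvg' → valid
String 3: '5amx2w=' → invalid (len=7 not mult of 4)
String 4: 'zg==' → valid
String 5: 'Cf%n+KAD' → invalid (bad char(s): ['%'])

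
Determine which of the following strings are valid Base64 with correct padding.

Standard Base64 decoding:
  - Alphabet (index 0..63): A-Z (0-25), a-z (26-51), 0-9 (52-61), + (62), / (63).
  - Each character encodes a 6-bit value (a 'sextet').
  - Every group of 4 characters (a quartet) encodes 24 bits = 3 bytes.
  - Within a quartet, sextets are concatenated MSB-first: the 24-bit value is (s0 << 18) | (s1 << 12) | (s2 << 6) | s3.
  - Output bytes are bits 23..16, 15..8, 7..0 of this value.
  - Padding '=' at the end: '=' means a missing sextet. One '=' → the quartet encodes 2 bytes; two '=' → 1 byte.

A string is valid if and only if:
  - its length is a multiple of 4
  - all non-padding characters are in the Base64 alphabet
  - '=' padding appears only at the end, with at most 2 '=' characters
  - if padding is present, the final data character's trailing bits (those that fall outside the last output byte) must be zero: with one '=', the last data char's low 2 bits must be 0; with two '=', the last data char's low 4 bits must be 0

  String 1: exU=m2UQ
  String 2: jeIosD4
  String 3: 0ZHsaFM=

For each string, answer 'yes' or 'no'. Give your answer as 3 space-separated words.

String 1: 'exU=m2UQ' → invalid (bad char(s): ['=']; '=' in middle)
String 2: 'jeIosD4' → invalid (len=7 not mult of 4)
String 3: '0ZHsaFM=' → valid

Answer: no no yes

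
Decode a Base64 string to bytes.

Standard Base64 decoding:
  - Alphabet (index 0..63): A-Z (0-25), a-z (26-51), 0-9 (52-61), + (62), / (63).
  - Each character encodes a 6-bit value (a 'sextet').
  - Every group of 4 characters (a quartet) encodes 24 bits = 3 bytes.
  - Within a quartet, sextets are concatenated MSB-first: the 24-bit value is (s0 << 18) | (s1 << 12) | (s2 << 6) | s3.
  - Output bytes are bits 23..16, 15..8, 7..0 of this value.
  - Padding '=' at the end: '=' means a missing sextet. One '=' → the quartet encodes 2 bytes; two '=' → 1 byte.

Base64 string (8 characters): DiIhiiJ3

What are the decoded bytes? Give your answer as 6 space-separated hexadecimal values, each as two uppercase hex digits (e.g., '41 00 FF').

Answer: 0E 22 21 8A 22 77

Derivation:
After char 0 ('D'=3): chars_in_quartet=1 acc=0x3 bytes_emitted=0
After char 1 ('i'=34): chars_in_quartet=2 acc=0xE2 bytes_emitted=0
After char 2 ('I'=8): chars_in_quartet=3 acc=0x3888 bytes_emitted=0
After char 3 ('h'=33): chars_in_quartet=4 acc=0xE2221 -> emit 0E 22 21, reset; bytes_emitted=3
After char 4 ('i'=34): chars_in_quartet=1 acc=0x22 bytes_emitted=3
After char 5 ('i'=34): chars_in_quartet=2 acc=0x8A2 bytes_emitted=3
After char 6 ('J'=9): chars_in_quartet=3 acc=0x22889 bytes_emitted=3
After char 7 ('3'=55): chars_in_quartet=4 acc=0x8A2277 -> emit 8A 22 77, reset; bytes_emitted=6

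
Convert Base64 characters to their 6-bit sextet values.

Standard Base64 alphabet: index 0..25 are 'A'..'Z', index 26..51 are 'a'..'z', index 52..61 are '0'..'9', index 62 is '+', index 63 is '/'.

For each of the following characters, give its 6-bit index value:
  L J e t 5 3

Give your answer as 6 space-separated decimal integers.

Answer: 11 9 30 45 57 55

Derivation:
'L': A..Z range, ord('L') − ord('A') = 11
'J': A..Z range, ord('J') − ord('A') = 9
'e': a..z range, 26 + ord('e') − ord('a') = 30
't': a..z range, 26 + ord('t') − ord('a') = 45
'5': 0..9 range, 52 + ord('5') − ord('0') = 57
'3': 0..9 range, 52 + ord('3') − ord('0') = 55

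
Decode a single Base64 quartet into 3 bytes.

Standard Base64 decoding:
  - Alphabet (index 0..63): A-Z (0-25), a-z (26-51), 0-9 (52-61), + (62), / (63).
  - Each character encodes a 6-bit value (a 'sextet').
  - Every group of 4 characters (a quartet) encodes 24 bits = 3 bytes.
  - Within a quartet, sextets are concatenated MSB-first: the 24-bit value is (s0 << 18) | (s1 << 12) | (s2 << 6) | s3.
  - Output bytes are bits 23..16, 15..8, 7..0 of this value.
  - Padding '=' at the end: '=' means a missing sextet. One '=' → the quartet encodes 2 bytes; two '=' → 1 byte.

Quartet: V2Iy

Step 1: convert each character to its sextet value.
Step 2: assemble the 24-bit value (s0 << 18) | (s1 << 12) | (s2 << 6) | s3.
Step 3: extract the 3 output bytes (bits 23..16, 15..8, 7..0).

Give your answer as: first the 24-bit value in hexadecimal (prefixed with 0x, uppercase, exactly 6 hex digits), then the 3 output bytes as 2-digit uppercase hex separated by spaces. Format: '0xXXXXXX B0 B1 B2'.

Answer: 0x576232 57 62 32

Derivation:
Sextets: V=21, 2=54, I=8, y=50
24-bit: (21<<18) | (54<<12) | (8<<6) | 50
      = 0x540000 | 0x036000 | 0x000200 | 0x000032
      = 0x576232
Bytes: (v>>16)&0xFF=57, (v>>8)&0xFF=62, v&0xFF=32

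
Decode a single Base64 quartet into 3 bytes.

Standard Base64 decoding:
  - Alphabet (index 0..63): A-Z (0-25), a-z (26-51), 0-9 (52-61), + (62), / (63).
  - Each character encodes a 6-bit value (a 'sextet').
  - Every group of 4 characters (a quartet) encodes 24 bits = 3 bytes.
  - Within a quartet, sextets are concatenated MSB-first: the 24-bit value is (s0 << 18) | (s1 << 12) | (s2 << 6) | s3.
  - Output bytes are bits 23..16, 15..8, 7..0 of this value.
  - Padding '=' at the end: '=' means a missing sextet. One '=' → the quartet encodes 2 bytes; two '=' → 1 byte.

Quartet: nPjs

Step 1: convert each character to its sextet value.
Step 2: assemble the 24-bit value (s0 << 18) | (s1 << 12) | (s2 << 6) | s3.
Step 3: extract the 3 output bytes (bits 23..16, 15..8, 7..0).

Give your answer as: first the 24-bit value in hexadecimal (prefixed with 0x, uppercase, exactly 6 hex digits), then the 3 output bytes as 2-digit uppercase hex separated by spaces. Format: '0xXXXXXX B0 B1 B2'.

Sextets: n=39, P=15, j=35, s=44
24-bit: (39<<18) | (15<<12) | (35<<6) | 44
      = 0x9C0000 | 0x00F000 | 0x0008C0 | 0x00002C
      = 0x9CF8EC
Bytes: (v>>16)&0xFF=9C, (v>>8)&0xFF=F8, v&0xFF=EC

Answer: 0x9CF8EC 9C F8 EC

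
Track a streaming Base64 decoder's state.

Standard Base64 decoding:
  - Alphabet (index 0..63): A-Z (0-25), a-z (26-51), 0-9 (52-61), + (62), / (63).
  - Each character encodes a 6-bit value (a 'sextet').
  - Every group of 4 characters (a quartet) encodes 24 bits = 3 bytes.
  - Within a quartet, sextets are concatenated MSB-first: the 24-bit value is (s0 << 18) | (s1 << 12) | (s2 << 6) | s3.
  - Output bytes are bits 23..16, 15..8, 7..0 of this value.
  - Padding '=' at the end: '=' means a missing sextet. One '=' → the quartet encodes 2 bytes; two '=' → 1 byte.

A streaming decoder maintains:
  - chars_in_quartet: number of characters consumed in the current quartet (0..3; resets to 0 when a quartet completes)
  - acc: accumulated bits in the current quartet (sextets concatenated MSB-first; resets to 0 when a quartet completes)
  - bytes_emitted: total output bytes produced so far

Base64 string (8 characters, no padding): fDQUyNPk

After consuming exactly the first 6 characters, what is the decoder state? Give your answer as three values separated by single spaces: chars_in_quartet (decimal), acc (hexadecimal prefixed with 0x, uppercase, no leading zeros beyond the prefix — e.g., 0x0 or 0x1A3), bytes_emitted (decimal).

Answer: 2 0xC8D 3

Derivation:
After char 0 ('f'=31): chars_in_quartet=1 acc=0x1F bytes_emitted=0
After char 1 ('D'=3): chars_in_quartet=2 acc=0x7C3 bytes_emitted=0
After char 2 ('Q'=16): chars_in_quartet=3 acc=0x1F0D0 bytes_emitted=0
After char 3 ('U'=20): chars_in_quartet=4 acc=0x7C3414 -> emit 7C 34 14, reset; bytes_emitted=3
After char 4 ('y'=50): chars_in_quartet=1 acc=0x32 bytes_emitted=3
After char 5 ('N'=13): chars_in_quartet=2 acc=0xC8D bytes_emitted=3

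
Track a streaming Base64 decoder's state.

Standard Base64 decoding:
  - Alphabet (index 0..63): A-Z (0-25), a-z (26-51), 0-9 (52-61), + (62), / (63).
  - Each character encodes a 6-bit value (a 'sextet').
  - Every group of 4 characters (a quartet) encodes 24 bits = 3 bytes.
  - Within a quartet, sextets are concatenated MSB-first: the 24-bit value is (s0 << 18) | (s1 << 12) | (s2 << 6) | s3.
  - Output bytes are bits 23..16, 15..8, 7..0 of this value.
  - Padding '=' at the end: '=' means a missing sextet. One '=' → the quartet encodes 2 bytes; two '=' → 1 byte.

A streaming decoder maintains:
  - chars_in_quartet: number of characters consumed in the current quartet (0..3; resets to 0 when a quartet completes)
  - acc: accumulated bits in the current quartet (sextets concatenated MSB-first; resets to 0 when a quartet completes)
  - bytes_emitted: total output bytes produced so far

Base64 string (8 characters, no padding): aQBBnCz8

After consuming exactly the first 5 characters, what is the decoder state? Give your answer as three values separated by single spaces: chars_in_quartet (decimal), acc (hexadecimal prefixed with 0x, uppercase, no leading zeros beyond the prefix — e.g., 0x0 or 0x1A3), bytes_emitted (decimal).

Answer: 1 0x27 3

Derivation:
After char 0 ('a'=26): chars_in_quartet=1 acc=0x1A bytes_emitted=0
After char 1 ('Q'=16): chars_in_quartet=2 acc=0x690 bytes_emitted=0
After char 2 ('B'=1): chars_in_quartet=3 acc=0x1A401 bytes_emitted=0
After char 3 ('B'=1): chars_in_quartet=4 acc=0x690041 -> emit 69 00 41, reset; bytes_emitted=3
After char 4 ('n'=39): chars_in_quartet=1 acc=0x27 bytes_emitted=3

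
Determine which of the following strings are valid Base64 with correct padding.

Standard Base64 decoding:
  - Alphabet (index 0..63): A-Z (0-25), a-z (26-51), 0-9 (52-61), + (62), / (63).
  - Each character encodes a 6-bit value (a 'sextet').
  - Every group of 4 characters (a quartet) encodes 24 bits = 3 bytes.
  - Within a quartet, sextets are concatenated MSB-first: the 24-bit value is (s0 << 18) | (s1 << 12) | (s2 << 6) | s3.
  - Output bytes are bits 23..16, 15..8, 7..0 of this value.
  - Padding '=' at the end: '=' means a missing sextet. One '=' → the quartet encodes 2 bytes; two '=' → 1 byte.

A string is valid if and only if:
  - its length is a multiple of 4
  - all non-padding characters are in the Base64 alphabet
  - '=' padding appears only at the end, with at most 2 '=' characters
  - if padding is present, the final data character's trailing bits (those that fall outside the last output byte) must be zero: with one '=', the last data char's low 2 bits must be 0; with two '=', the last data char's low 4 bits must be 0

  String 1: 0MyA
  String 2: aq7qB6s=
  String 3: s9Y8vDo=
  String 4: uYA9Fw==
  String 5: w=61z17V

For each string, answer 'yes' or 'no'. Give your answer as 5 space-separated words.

String 1: '0MyA' → valid
String 2: 'aq7qB6s=' → valid
String 3: 's9Y8vDo=' → valid
String 4: 'uYA9Fw==' → valid
String 5: 'w=61z17V' → invalid (bad char(s): ['=']; '=' in middle)

Answer: yes yes yes yes no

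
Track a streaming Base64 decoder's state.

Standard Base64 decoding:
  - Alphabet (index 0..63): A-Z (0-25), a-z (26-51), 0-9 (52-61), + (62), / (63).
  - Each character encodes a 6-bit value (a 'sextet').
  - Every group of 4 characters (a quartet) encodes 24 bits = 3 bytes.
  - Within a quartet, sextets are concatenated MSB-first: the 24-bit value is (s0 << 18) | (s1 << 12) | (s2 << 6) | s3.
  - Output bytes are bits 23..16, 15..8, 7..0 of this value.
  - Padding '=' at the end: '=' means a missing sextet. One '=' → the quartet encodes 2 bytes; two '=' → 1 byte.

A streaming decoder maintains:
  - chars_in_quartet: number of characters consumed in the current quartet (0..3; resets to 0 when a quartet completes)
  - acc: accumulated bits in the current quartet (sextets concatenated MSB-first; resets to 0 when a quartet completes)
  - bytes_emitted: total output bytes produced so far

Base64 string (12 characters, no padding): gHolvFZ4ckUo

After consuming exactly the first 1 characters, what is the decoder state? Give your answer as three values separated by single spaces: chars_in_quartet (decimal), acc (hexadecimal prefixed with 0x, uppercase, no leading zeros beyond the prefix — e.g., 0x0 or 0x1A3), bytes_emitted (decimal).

Answer: 1 0x20 0

Derivation:
After char 0 ('g'=32): chars_in_quartet=1 acc=0x20 bytes_emitted=0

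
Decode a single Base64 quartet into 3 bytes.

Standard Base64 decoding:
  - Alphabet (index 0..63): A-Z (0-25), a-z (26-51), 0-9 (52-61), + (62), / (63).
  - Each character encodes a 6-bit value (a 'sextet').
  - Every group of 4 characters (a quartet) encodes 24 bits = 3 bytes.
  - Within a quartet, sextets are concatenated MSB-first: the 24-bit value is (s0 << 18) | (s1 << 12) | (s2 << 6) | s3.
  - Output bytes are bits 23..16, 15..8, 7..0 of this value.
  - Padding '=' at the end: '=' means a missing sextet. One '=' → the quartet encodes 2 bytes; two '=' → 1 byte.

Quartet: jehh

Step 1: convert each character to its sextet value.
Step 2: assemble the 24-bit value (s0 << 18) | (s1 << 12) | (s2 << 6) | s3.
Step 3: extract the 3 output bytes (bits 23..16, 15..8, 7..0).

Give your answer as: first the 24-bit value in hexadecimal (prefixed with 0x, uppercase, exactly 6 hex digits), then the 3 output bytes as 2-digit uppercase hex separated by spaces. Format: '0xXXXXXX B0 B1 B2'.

Sextets: j=35, e=30, h=33, h=33
24-bit: (35<<18) | (30<<12) | (33<<6) | 33
      = 0x8C0000 | 0x01E000 | 0x000840 | 0x000021
      = 0x8DE861
Bytes: (v>>16)&0xFF=8D, (v>>8)&0xFF=E8, v&0xFF=61

Answer: 0x8DE861 8D E8 61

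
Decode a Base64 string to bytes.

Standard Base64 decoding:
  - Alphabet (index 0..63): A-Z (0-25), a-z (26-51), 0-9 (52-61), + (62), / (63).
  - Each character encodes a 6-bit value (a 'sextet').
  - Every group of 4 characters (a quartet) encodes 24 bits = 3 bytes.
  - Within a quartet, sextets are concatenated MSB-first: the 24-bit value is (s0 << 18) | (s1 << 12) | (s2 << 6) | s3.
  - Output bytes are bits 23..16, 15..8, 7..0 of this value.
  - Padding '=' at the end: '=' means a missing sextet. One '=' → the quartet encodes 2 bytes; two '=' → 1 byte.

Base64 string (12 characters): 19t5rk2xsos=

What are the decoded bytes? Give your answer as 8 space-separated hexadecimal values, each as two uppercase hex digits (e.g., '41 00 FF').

Answer: D7 DB 79 AE 4D B1 B2 8B

Derivation:
After char 0 ('1'=53): chars_in_quartet=1 acc=0x35 bytes_emitted=0
After char 1 ('9'=61): chars_in_quartet=2 acc=0xD7D bytes_emitted=0
After char 2 ('t'=45): chars_in_quartet=3 acc=0x35F6D bytes_emitted=0
After char 3 ('5'=57): chars_in_quartet=4 acc=0xD7DB79 -> emit D7 DB 79, reset; bytes_emitted=3
After char 4 ('r'=43): chars_in_quartet=1 acc=0x2B bytes_emitted=3
After char 5 ('k'=36): chars_in_quartet=2 acc=0xAE4 bytes_emitted=3
After char 6 ('2'=54): chars_in_quartet=3 acc=0x2B936 bytes_emitted=3
After char 7 ('x'=49): chars_in_quartet=4 acc=0xAE4DB1 -> emit AE 4D B1, reset; bytes_emitted=6
After char 8 ('s'=44): chars_in_quartet=1 acc=0x2C bytes_emitted=6
After char 9 ('o'=40): chars_in_quartet=2 acc=0xB28 bytes_emitted=6
After char 10 ('s'=44): chars_in_quartet=3 acc=0x2CA2C bytes_emitted=6
Padding '=': partial quartet acc=0x2CA2C -> emit B2 8B; bytes_emitted=8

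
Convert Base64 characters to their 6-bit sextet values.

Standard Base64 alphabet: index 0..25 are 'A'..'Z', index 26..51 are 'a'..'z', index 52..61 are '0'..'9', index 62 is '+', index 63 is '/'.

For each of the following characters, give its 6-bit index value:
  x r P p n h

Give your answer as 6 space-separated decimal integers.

Answer: 49 43 15 41 39 33

Derivation:
'x': a..z range, 26 + ord('x') − ord('a') = 49
'r': a..z range, 26 + ord('r') − ord('a') = 43
'P': A..Z range, ord('P') − ord('A') = 15
'p': a..z range, 26 + ord('p') − ord('a') = 41
'n': a..z range, 26 + ord('n') − ord('a') = 39
'h': a..z range, 26 + ord('h') − ord('a') = 33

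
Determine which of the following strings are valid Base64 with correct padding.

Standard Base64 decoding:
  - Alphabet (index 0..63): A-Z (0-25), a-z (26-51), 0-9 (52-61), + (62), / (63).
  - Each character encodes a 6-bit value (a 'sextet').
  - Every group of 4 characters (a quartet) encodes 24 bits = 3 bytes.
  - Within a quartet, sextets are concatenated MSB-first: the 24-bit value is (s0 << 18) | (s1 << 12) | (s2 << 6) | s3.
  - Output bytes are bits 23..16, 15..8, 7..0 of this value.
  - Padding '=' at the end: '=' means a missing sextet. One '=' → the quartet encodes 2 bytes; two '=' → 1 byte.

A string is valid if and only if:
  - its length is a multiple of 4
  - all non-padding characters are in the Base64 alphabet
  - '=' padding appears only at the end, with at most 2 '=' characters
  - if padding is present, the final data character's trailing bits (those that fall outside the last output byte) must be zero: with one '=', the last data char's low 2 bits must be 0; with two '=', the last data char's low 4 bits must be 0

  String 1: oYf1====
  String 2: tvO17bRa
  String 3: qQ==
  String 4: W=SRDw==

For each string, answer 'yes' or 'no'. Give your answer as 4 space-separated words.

Answer: no yes yes no

Derivation:
String 1: 'oYf1====' → invalid (4 pad chars (max 2))
String 2: 'tvO17bRa' → valid
String 3: 'qQ==' → valid
String 4: 'W=SRDw==' → invalid (bad char(s): ['=']; '=' in middle)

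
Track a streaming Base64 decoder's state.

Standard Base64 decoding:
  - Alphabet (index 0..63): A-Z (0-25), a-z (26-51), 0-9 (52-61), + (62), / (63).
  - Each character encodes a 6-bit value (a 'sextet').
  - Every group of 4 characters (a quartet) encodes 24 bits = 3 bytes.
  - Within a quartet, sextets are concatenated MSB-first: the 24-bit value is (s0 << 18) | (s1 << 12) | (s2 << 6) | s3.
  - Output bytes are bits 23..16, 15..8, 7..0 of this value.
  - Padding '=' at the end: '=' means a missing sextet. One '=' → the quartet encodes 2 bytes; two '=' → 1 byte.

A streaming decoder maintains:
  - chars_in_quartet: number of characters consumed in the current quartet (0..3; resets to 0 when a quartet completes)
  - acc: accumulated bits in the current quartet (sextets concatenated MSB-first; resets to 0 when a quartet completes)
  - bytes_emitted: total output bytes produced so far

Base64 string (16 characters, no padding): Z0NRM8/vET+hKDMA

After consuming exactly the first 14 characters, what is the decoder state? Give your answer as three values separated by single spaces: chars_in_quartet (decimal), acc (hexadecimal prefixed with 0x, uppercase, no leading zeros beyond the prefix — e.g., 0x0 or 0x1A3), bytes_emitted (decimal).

Answer: 2 0x283 9

Derivation:
After char 0 ('Z'=25): chars_in_quartet=1 acc=0x19 bytes_emitted=0
After char 1 ('0'=52): chars_in_quartet=2 acc=0x674 bytes_emitted=0
After char 2 ('N'=13): chars_in_quartet=3 acc=0x19D0D bytes_emitted=0
After char 3 ('R'=17): chars_in_quartet=4 acc=0x674351 -> emit 67 43 51, reset; bytes_emitted=3
After char 4 ('M'=12): chars_in_quartet=1 acc=0xC bytes_emitted=3
After char 5 ('8'=60): chars_in_quartet=2 acc=0x33C bytes_emitted=3
After char 6 ('/'=63): chars_in_quartet=3 acc=0xCF3F bytes_emitted=3
After char 7 ('v'=47): chars_in_quartet=4 acc=0x33CFEF -> emit 33 CF EF, reset; bytes_emitted=6
After char 8 ('E'=4): chars_in_quartet=1 acc=0x4 bytes_emitted=6
After char 9 ('T'=19): chars_in_quartet=2 acc=0x113 bytes_emitted=6
After char 10 ('+'=62): chars_in_quartet=3 acc=0x44FE bytes_emitted=6
After char 11 ('h'=33): chars_in_quartet=4 acc=0x113FA1 -> emit 11 3F A1, reset; bytes_emitted=9
After char 12 ('K'=10): chars_in_quartet=1 acc=0xA bytes_emitted=9
After char 13 ('D'=3): chars_in_quartet=2 acc=0x283 bytes_emitted=9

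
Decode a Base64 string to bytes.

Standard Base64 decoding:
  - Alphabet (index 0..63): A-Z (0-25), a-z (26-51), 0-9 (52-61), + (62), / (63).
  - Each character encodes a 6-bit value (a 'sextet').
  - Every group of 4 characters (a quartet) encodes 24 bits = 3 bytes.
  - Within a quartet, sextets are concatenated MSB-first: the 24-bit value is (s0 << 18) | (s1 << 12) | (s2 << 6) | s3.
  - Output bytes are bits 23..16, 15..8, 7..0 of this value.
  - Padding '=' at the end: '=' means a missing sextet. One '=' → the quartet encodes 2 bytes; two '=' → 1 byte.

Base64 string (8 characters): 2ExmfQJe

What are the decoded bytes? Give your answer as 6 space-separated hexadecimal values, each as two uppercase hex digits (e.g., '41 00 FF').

Answer: D8 4C 66 7D 02 5E

Derivation:
After char 0 ('2'=54): chars_in_quartet=1 acc=0x36 bytes_emitted=0
After char 1 ('E'=4): chars_in_quartet=2 acc=0xD84 bytes_emitted=0
After char 2 ('x'=49): chars_in_quartet=3 acc=0x36131 bytes_emitted=0
After char 3 ('m'=38): chars_in_quartet=4 acc=0xD84C66 -> emit D8 4C 66, reset; bytes_emitted=3
After char 4 ('f'=31): chars_in_quartet=1 acc=0x1F bytes_emitted=3
After char 5 ('Q'=16): chars_in_quartet=2 acc=0x7D0 bytes_emitted=3
After char 6 ('J'=9): chars_in_quartet=3 acc=0x1F409 bytes_emitted=3
After char 7 ('e'=30): chars_in_quartet=4 acc=0x7D025E -> emit 7D 02 5E, reset; bytes_emitted=6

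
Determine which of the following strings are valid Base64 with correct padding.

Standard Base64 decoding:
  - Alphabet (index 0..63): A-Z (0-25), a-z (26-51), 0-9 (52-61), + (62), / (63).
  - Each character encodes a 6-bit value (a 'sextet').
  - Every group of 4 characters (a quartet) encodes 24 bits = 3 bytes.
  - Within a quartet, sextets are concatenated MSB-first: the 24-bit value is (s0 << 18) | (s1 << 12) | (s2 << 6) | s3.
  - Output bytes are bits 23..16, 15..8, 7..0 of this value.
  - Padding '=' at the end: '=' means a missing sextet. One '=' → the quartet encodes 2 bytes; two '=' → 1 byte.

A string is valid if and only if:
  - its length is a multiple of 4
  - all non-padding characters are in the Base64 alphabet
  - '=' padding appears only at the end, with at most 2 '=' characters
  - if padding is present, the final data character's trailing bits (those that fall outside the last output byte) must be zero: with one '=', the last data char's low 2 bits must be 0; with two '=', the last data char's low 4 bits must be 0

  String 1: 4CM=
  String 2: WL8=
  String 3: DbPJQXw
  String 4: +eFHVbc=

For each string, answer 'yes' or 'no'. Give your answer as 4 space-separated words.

Answer: yes yes no yes

Derivation:
String 1: '4CM=' → valid
String 2: 'WL8=' → valid
String 3: 'DbPJQXw' → invalid (len=7 not mult of 4)
String 4: '+eFHVbc=' → valid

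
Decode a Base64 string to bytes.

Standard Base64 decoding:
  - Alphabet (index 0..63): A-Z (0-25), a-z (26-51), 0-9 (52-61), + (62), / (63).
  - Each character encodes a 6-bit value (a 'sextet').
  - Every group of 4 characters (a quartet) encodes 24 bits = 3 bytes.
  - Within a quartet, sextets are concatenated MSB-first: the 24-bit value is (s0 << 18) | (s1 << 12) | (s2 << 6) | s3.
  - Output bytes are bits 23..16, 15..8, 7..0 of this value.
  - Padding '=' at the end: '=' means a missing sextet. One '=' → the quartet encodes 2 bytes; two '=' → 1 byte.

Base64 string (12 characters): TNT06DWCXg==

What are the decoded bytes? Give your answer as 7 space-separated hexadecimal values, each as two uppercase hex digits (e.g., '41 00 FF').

After char 0 ('T'=19): chars_in_quartet=1 acc=0x13 bytes_emitted=0
After char 1 ('N'=13): chars_in_quartet=2 acc=0x4CD bytes_emitted=0
After char 2 ('T'=19): chars_in_quartet=3 acc=0x13353 bytes_emitted=0
After char 3 ('0'=52): chars_in_quartet=4 acc=0x4CD4F4 -> emit 4C D4 F4, reset; bytes_emitted=3
After char 4 ('6'=58): chars_in_quartet=1 acc=0x3A bytes_emitted=3
After char 5 ('D'=3): chars_in_quartet=2 acc=0xE83 bytes_emitted=3
After char 6 ('W'=22): chars_in_quartet=3 acc=0x3A0D6 bytes_emitted=3
After char 7 ('C'=2): chars_in_quartet=4 acc=0xE83582 -> emit E8 35 82, reset; bytes_emitted=6
After char 8 ('X'=23): chars_in_quartet=1 acc=0x17 bytes_emitted=6
After char 9 ('g'=32): chars_in_quartet=2 acc=0x5E0 bytes_emitted=6
Padding '==': partial quartet acc=0x5E0 -> emit 5E; bytes_emitted=7

Answer: 4C D4 F4 E8 35 82 5E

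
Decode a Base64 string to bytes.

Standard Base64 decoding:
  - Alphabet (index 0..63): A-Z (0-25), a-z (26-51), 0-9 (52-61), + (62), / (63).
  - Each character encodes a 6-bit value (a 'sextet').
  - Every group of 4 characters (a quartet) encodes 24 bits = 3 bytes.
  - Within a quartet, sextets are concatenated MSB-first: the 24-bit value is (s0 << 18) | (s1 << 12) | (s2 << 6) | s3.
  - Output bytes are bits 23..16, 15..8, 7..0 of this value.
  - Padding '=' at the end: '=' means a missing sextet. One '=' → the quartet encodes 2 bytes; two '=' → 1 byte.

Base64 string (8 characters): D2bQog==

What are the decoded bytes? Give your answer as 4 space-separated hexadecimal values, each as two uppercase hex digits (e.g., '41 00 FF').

After char 0 ('D'=3): chars_in_quartet=1 acc=0x3 bytes_emitted=0
After char 1 ('2'=54): chars_in_quartet=2 acc=0xF6 bytes_emitted=0
After char 2 ('b'=27): chars_in_quartet=3 acc=0x3D9B bytes_emitted=0
After char 3 ('Q'=16): chars_in_quartet=4 acc=0xF66D0 -> emit 0F 66 D0, reset; bytes_emitted=3
After char 4 ('o'=40): chars_in_quartet=1 acc=0x28 bytes_emitted=3
After char 5 ('g'=32): chars_in_quartet=2 acc=0xA20 bytes_emitted=3
Padding '==': partial quartet acc=0xA20 -> emit A2; bytes_emitted=4

Answer: 0F 66 D0 A2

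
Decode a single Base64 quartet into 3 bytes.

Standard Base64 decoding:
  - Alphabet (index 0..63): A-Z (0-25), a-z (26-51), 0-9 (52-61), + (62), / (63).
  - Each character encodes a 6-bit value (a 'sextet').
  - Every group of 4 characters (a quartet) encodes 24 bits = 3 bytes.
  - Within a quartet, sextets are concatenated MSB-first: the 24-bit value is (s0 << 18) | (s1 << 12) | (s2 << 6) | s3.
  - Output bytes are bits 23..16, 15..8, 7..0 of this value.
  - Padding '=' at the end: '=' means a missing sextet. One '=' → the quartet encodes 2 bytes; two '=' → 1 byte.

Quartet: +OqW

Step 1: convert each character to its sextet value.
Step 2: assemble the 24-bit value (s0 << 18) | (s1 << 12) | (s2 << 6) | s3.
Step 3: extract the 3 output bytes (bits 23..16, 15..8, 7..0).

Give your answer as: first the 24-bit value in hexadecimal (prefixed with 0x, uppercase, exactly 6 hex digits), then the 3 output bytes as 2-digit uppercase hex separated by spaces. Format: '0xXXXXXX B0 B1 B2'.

Answer: 0xF8EA96 F8 EA 96

Derivation:
Sextets: +=62, O=14, q=42, W=22
24-bit: (62<<18) | (14<<12) | (42<<6) | 22
      = 0xF80000 | 0x00E000 | 0x000A80 | 0x000016
      = 0xF8EA96
Bytes: (v>>16)&0xFF=F8, (v>>8)&0xFF=EA, v&0xFF=96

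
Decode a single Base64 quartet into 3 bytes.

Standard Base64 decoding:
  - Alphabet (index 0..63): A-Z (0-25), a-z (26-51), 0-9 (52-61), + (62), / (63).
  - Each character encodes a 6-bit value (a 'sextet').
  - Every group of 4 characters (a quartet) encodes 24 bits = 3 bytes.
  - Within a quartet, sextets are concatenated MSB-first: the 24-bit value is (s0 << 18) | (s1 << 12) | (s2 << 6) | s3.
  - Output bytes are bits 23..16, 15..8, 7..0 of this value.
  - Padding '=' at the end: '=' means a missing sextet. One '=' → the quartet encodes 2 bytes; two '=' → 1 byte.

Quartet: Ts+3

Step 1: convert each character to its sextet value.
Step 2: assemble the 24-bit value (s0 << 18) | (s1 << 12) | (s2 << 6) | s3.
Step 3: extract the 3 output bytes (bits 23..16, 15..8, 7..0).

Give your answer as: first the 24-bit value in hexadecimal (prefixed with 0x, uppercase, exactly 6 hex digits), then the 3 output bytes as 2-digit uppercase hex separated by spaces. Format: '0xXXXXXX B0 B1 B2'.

Answer: 0x4ECFB7 4E CF B7

Derivation:
Sextets: T=19, s=44, +=62, 3=55
24-bit: (19<<18) | (44<<12) | (62<<6) | 55
      = 0x4C0000 | 0x02C000 | 0x000F80 | 0x000037
      = 0x4ECFB7
Bytes: (v>>16)&0xFF=4E, (v>>8)&0xFF=CF, v&0xFF=B7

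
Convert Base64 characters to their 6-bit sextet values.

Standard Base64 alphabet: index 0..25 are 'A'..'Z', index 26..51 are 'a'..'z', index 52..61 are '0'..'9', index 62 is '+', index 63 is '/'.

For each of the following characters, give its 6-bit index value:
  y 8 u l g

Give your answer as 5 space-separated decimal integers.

Answer: 50 60 46 37 32

Derivation:
'y': a..z range, 26 + ord('y') − ord('a') = 50
'8': 0..9 range, 52 + ord('8') − ord('0') = 60
'u': a..z range, 26 + ord('u') − ord('a') = 46
'l': a..z range, 26 + ord('l') − ord('a') = 37
'g': a..z range, 26 + ord('g') − ord('a') = 32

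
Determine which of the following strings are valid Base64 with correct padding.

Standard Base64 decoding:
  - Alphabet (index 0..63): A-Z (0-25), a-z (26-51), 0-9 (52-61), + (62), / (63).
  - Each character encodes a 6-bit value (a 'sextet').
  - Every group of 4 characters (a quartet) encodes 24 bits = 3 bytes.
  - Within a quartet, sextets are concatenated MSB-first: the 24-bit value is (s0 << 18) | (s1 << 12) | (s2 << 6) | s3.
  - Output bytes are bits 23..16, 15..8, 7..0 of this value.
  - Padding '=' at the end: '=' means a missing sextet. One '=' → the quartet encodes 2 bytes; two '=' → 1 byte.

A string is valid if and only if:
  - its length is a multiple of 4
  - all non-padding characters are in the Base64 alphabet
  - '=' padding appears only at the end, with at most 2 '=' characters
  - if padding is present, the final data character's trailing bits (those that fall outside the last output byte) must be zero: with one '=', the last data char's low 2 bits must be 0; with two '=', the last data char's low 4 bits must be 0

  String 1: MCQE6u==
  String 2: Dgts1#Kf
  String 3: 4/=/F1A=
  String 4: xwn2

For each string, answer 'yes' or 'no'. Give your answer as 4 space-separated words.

String 1: 'MCQE6u==' → invalid (bad trailing bits)
String 2: 'Dgts1#Kf' → invalid (bad char(s): ['#'])
String 3: '4/=/F1A=' → invalid (bad char(s): ['=']; '=' in middle)
String 4: 'xwn2' → valid

Answer: no no no yes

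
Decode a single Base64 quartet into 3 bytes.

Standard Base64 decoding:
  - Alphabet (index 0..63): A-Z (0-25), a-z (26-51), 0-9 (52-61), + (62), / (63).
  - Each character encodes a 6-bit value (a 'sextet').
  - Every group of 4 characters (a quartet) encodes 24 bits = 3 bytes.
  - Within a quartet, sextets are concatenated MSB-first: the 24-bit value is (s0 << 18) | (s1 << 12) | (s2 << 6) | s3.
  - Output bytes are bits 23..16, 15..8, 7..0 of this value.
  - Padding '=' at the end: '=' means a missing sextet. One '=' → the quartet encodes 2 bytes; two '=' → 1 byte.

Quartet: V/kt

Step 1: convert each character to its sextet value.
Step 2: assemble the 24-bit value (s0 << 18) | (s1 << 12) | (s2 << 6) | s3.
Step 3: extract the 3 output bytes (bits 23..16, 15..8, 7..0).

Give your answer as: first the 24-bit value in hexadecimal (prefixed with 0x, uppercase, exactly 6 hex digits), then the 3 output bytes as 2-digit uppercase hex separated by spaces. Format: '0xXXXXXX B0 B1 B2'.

Answer: 0x57F92D 57 F9 2D

Derivation:
Sextets: V=21, /=63, k=36, t=45
24-bit: (21<<18) | (63<<12) | (36<<6) | 45
      = 0x540000 | 0x03F000 | 0x000900 | 0x00002D
      = 0x57F92D
Bytes: (v>>16)&0xFF=57, (v>>8)&0xFF=F9, v&0xFF=2D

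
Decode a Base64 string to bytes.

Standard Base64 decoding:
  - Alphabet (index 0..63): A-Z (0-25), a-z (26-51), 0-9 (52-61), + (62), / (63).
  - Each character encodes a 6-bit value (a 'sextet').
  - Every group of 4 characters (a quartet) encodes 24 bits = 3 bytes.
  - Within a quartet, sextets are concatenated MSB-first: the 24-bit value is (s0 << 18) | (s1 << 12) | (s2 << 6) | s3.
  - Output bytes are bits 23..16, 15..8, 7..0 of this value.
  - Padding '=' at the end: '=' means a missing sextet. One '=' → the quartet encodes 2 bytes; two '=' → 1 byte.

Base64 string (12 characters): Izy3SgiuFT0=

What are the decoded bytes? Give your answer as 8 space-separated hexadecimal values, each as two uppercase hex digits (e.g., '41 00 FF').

After char 0 ('I'=8): chars_in_quartet=1 acc=0x8 bytes_emitted=0
After char 1 ('z'=51): chars_in_quartet=2 acc=0x233 bytes_emitted=0
After char 2 ('y'=50): chars_in_quartet=3 acc=0x8CF2 bytes_emitted=0
After char 3 ('3'=55): chars_in_quartet=4 acc=0x233CB7 -> emit 23 3C B7, reset; bytes_emitted=3
After char 4 ('S'=18): chars_in_quartet=1 acc=0x12 bytes_emitted=3
After char 5 ('g'=32): chars_in_quartet=2 acc=0x4A0 bytes_emitted=3
After char 6 ('i'=34): chars_in_quartet=3 acc=0x12822 bytes_emitted=3
After char 7 ('u'=46): chars_in_quartet=4 acc=0x4A08AE -> emit 4A 08 AE, reset; bytes_emitted=6
After char 8 ('F'=5): chars_in_quartet=1 acc=0x5 bytes_emitted=6
After char 9 ('T'=19): chars_in_quartet=2 acc=0x153 bytes_emitted=6
After char 10 ('0'=52): chars_in_quartet=3 acc=0x54F4 bytes_emitted=6
Padding '=': partial quartet acc=0x54F4 -> emit 15 3D; bytes_emitted=8

Answer: 23 3C B7 4A 08 AE 15 3D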